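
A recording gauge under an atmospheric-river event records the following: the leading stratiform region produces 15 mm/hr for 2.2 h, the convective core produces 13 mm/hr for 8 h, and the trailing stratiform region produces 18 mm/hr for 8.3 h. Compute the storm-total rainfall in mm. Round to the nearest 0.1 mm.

Total = Σ Rᵢ Δtᵢ = 15 × 2.2 + 13 × 8 + 18 × 8.3
      = 33 + 104 + 149.4 = 286.4 mm.

total ≈ 286.4 mm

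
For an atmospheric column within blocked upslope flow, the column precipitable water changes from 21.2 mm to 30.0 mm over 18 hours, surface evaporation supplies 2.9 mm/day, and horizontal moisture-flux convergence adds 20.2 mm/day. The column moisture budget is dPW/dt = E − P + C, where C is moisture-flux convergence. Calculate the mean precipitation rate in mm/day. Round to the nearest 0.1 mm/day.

P ≈ 11.4 mm/day

dPW/dt = (30.0 − 21.2) mm / (18/24 day) = +11.733 mm/day.
P = E + C − dPW/dt = 2.9 + (20.2) − (+11.733) = 11.4 mm/day.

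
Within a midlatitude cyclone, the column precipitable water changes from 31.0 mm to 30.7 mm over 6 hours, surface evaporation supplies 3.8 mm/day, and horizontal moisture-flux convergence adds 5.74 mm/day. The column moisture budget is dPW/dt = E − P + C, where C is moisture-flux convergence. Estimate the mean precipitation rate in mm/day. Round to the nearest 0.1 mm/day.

dPW/dt = (30.7 − 31.0) mm / (6/24 day) = -1.200 mm/day.
P = E + C − dPW/dt = 3.8 + (5.74) − (-1.200) = 10.7 mm/day.

P ≈ 10.7 mm/day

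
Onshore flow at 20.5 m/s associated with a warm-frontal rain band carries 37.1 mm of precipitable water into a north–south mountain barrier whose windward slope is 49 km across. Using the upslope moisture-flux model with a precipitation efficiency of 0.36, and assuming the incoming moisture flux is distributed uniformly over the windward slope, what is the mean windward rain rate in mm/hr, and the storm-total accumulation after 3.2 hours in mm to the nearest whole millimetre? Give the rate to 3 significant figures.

R ≈ 20.1 mm/hr; total ≈ 64 mm

Incoming column moisture flux per unit ridge length: F = V × PW = 20.5 × 37.1 = 760.55 mm·m/s.
Spread over the 49 km slope with efficiency ε = 0.36: R = ε·F/W = 0.36 × 760.55 / 49000 m = 5.588e-03 mm/s.
R = 5.588e-03 × 3600 = 20.1 mm/hr.
Over 3.2 h: total = 20.1 × 3.2 = 64.32 ≈ 64 mm.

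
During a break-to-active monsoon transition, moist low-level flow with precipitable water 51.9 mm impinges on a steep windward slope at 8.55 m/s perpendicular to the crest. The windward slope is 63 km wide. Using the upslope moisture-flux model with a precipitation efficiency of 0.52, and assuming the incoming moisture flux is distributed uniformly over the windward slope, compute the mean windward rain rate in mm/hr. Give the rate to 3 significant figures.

Incoming column moisture flux per unit ridge length: F = V × PW = 8.55 × 51.9 = 443.745 mm·m/s.
Spread over the 63 km slope with efficiency ε = 0.52: R = ε·F/W = 0.52 × 443.745 / 63000 m = 3.663e-03 mm/s.
R = 3.663e-03 × 3600 = 13.2 mm/hr.

R ≈ 13.2 mm/hr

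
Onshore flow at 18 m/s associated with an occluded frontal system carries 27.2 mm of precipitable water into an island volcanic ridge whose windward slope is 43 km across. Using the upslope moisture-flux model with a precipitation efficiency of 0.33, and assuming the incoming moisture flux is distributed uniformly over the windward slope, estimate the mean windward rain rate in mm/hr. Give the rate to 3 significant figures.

Incoming column moisture flux per unit ridge length: F = V × PW = 18 × 27.2 = 489.6 mm·m/s.
Spread over the 43 km slope with efficiency ε = 0.33: R = ε·F/W = 0.33 × 489.6 / 43000 m = 3.757e-03 mm/s.
R = 3.757e-03 × 3600 = 13.5 mm/hr.

R ≈ 13.5 mm/hr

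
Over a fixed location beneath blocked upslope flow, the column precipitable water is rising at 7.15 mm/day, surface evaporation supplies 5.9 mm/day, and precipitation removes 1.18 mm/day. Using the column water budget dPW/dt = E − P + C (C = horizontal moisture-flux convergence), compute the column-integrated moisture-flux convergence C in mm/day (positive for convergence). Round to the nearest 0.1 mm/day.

dPW/dt = +7.15 mm/day.
C = dPW/dt − E + P = (+7.15) − 5.9 + 1.18 = 2.4 mm/day.

C ≈ 2.4 mm/day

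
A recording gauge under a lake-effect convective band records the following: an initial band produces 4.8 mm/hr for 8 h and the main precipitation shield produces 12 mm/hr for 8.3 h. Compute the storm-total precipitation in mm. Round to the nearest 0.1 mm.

Total = Σ Rᵢ Δtᵢ = 4.8 × 8 + 12 × 8.3
      = 38.4 + 99.6 = 138.0 mm.

total ≈ 138.0 mm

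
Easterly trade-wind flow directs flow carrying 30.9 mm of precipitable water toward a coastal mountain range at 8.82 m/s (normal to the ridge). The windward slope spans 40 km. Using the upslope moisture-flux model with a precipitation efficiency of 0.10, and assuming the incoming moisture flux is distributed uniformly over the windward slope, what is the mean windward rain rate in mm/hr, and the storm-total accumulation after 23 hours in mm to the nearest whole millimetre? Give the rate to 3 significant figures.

R ≈ 2.45 mm/hr; total ≈ 56 mm

Incoming column moisture flux per unit ridge length: F = V × PW = 8.82 × 30.9 = 272.538 mm·m/s.
Spread over the 40 km slope with efficiency ε = 0.10: R = ε·F/W = 0.10 × 272.538 / 40000 m = 6.813e-04 mm/s.
R = 6.813e-04 × 3600 = 2.45 mm/hr.
Over 23 h: total = 2.45 × 23 = 56.35 ≈ 56 mm.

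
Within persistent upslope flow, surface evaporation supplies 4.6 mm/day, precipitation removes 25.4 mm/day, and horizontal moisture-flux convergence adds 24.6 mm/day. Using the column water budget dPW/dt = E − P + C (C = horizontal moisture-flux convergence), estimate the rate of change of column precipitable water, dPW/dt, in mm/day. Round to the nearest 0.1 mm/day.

dPW/dt ≈ 3.8 mm/day

dPW/dt = E − P + C = 4.6 − 25.4 + (24.6) = 3.8 mm/day.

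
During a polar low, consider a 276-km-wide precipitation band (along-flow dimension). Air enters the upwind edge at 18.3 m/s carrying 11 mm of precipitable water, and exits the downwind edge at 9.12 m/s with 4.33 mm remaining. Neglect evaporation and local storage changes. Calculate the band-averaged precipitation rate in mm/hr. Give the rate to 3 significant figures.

Column moisture flux per unit crosswind length is F = V × PW.
Inflow: F_in = 18.3 × 11 = 201.3 mm·m/s
Outflow: F_out = 9.12 × 4.33 = 39.4896 mm·m/s
Steady-state rate R = (F_in − F_out)/L = (201.3 − 39.4896) / 276000 m = 5.863e-04 mm/s.
R = 5.863e-04 × 3600 = 2.11 mm/hr.

R ≈ 2.11 mm/hr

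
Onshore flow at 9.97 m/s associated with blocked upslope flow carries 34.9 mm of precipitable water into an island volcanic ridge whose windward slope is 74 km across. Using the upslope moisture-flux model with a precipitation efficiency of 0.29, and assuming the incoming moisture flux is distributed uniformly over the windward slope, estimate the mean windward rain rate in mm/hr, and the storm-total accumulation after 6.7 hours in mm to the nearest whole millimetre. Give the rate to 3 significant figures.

Incoming column moisture flux per unit ridge length: F = V × PW = 9.97 × 34.9 = 347.953 mm·m/s.
Spread over the 74 km slope with efficiency ε = 0.29: R = ε·F/W = 0.29 × 347.953 / 74000 m = 1.364e-03 mm/s.
R = 1.364e-03 × 3600 = 4.91 mm/hr.
Over 6.7 h: total = 4.91 × 6.7 = 32.897 ≈ 33 mm.

R ≈ 4.91 mm/hr; total ≈ 33 mm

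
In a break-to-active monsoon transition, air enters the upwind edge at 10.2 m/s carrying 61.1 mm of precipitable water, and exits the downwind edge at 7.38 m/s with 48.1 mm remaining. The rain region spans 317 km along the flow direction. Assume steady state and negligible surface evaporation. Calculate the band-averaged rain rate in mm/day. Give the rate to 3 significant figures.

Column moisture flux per unit crosswind length is F = V × PW.
Inflow: F_in = 10.2 × 61.1 = 623.22 mm·m/s
Outflow: F_out = 7.38 × 48.1 = 354.978 mm·m/s
Steady-state rate R = (F_in − F_out)/L = (623.22 − 354.978) / 317000 m = 8.462e-04 mm/s.
R = 8.462e-04 × 3600 × 24 = 73.1 mm/day.

R ≈ 73.1 mm/day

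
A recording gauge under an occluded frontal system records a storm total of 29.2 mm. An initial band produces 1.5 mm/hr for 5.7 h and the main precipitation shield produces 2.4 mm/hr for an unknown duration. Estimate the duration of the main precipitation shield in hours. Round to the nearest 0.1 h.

duration ≈ 8.6 h

Known phases: 1.5 × 5.7 = 8.55 mm.
Remaining depth = 29.2 − 8.55 = 20.65 mm.
Duration = 20.65 / 2.4 = 8.6 h.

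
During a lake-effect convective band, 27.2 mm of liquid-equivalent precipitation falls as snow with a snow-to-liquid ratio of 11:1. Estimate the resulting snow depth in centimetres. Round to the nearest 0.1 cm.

Snow depth = liquid × ratio = 27.2 mm × 11 = 299.2 mm = 29.9 cm.

snow depth ≈ 29.9 cm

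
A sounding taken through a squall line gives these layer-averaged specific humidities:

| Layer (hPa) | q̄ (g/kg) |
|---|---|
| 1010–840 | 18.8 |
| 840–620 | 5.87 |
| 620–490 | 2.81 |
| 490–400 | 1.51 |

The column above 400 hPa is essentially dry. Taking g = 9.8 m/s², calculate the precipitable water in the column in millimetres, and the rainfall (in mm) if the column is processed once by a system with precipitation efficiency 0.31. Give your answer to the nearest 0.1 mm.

PW ≈ 50.9 mm; rainfall ≈ 15.8 mm

Precipitable water is the column-integrated vapour mass per unit area: PW = (1/g) Σ q̄ Δp, with q in kg/kg and Δp in Pa (1 kg/m² of water = 1 mm).
Layer 1010–840 hPa: Δp = 170 hPa = 17000 Pa, q̄ = 0.0188 kg/kg → 0.0188 × 17000 / 9.8 = 32.61 mm
Layer 840–620 hPa: Δp = 220 hPa = 22000 Pa, q̄ = 0.00587 kg/kg → 0.00587 × 22000 / 9.8 = 13.18 mm
Layer 620–490 hPa: Δp = 130 hPa = 13000 Pa, q̄ = 0.00281 kg/kg → 0.00281 × 13000 / 9.8 = 3.73 mm
Layer 490–400 hPa: Δp = 90 hPa = 9000 Pa, q̄ = 0.00151 kg/kg → 0.00151 × 9000 / 9.8 = 1.39 mm
PW = 32.61 + 13.18 + 3.73 + 1.39 = 50.91 ≈ 50.9 mm.
Rainfall = ε × PW = 0.31 × 50.9 = 15.8 mm.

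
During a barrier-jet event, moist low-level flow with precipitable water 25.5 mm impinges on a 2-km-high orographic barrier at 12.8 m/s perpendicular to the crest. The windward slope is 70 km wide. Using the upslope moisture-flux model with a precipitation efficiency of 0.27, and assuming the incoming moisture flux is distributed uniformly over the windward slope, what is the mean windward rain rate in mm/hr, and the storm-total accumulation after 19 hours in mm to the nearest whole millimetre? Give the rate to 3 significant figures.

R ≈ 4.53 mm/hr; total ≈ 86 mm

Incoming column moisture flux per unit ridge length: F = V × PW = 12.8 × 25.5 = 326.4 mm·m/s.
Spread over the 70 km slope with efficiency ε = 0.27: R = ε·F/W = 0.27 × 326.4 / 70000 m = 1.259e-03 mm/s.
R = 1.259e-03 × 3600 = 4.53 mm/hr.
Over 19 h: total = 4.53 × 19 = 86.07 ≈ 86 mm.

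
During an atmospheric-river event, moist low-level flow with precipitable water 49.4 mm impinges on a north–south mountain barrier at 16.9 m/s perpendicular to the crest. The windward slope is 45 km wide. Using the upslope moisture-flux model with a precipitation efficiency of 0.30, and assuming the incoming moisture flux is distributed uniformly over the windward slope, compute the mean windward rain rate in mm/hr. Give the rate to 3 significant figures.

R ≈ 20.0 mm/hr

Incoming column moisture flux per unit ridge length: F = V × PW = 16.9 × 49.4 = 834.86 mm·m/s.
Spread over the 45 km slope with efficiency ε = 0.30: R = ε·F/W = 0.30 × 834.86 / 45000 m = 5.566e-03 mm/s.
R = 5.566e-03 × 3600 = 20.0 mm/hr.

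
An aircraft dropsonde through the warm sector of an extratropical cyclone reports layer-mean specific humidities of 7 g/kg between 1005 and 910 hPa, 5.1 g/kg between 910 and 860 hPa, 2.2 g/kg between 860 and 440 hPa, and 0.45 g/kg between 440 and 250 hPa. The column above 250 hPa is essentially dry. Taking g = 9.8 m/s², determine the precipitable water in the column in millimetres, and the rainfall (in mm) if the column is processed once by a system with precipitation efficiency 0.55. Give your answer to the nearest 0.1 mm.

Precipitable water is the column-integrated vapour mass per unit area: PW = (1/g) Σ q̄ Δp, with q in kg/kg and Δp in Pa (1 kg/m² of water = 1 mm).
Layer 1005–910 hPa: Δp = 95 hPa = 9500 Pa, q̄ = 0.007 kg/kg → 0.007 × 9500 / 9.8 = 6.79 mm
Layer 910–860 hPa: Δp = 50 hPa = 5000 Pa, q̄ = 0.0051 kg/kg → 0.0051 × 5000 / 9.8 = 2.60 mm
Layer 860–440 hPa: Δp = 420 hPa = 42000 Pa, q̄ = 0.0022 kg/kg → 0.0022 × 42000 / 9.8 = 9.43 mm
Layer 440–250 hPa: Δp = 190 hPa = 19000 Pa, q̄ = 0.00045 kg/kg → 0.00045 × 19000 / 9.8 = 0.87 mm
PW = 6.79 + 2.60 + 9.43 + 0.87 = 19.69 ≈ 19.7 mm.
Rainfall = ε × PW = 0.55 × 19.7 = 10.8 mm.

PW ≈ 19.7 mm; rainfall ≈ 10.8 mm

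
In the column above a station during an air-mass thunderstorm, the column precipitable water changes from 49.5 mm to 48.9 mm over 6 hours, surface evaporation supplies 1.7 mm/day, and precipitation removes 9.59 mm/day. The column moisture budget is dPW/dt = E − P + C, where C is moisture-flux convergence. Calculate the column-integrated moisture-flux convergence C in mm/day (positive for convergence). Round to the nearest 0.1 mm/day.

dPW/dt = (48.9 − 49.5) mm / (6/24 day) = -2.400 mm/day.
C = dPW/dt − E + P = (-2.400) − 1.7 + 9.59 = 5.5 mm/day.

C ≈ 5.5 mm/day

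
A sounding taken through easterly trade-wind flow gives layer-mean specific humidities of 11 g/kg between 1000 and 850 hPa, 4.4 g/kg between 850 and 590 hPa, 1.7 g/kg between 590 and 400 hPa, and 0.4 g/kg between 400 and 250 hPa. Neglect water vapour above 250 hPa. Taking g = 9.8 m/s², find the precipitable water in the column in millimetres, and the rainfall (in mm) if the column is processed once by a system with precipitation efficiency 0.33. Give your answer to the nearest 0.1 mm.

PW ≈ 32.4 mm; rainfall ≈ 10.7 mm

Precipitable water is the column-integrated vapour mass per unit area: PW = (1/g) Σ q̄ Δp, with q in kg/kg and Δp in Pa (1 kg/m² of water = 1 mm).
Layer 1000–850 hPa: Δp = 150 hPa = 15000 Pa, q̄ = 0.011 kg/kg → 0.011 × 15000 / 9.8 = 16.84 mm
Layer 850–590 hPa: Δp = 260 hPa = 26000 Pa, q̄ = 0.0044 kg/kg → 0.0044 × 26000 / 9.8 = 11.67 mm
Layer 590–400 hPa: Δp = 190 hPa = 19000 Pa, q̄ = 0.0017 kg/kg → 0.0017 × 19000 / 9.8 = 3.30 mm
Layer 400–250 hPa: Δp = 150 hPa = 15000 Pa, q̄ = 0.0004 kg/kg → 0.0004 × 15000 / 9.8 = 0.61 mm
PW = 16.84 + 11.67 + 3.30 + 0.61 = 32.42 ≈ 32.4 mm.
Rainfall = ε × PW = 0.33 × 32.4 = 10.7 mm.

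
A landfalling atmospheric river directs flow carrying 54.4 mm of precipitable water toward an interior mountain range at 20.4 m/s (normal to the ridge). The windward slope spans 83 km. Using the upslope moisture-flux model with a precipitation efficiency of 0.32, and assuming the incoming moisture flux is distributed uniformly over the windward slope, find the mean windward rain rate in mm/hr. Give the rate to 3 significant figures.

Incoming column moisture flux per unit ridge length: F = V × PW = 20.4 × 54.4 = 1109.76 mm·m/s.
Spread over the 83 km slope with efficiency ε = 0.32: R = ε·F/W = 0.32 × 1109.76 / 83000 m = 4.279e-03 mm/s.
R = 4.279e-03 × 3600 = 15.4 mm/hr.

R ≈ 15.4 mm/hr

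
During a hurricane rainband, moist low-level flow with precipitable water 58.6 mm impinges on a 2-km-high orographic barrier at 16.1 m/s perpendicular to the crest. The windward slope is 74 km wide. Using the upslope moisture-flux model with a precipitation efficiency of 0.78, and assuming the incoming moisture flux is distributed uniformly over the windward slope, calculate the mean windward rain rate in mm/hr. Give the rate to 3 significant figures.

Incoming column moisture flux per unit ridge length: F = V × PW = 16.1 × 58.6 = 943.46 mm·m/s.
Spread over the 74 km slope with efficiency ε = 0.78: R = ε·F/W = 0.78 × 943.46 / 74000 m = 9.945e-03 mm/s.
R = 9.945e-03 × 3600 = 35.8 mm/hr.

R ≈ 35.8 mm/hr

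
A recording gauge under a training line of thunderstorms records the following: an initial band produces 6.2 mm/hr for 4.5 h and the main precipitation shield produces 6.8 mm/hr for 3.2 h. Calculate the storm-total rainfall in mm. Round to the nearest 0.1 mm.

Total = Σ Rᵢ Δtᵢ = 6.2 × 4.5 + 6.8 × 3.2
      = 27.9 + 21.76 = 49.7 mm.

total ≈ 49.7 mm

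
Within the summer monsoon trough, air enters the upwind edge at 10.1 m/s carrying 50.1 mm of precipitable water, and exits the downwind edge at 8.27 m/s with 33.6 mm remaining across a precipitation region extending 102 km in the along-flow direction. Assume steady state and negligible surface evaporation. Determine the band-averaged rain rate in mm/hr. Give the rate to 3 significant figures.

R ≈ 8.05 mm/hr

Column moisture flux per unit crosswind length is F = V × PW.
Inflow: F_in = 10.1 × 50.1 = 506.01 mm·m/s
Outflow: F_out = 8.27 × 33.6 = 277.872 mm·m/s
Steady-state rate R = (F_in − F_out)/L = (506.01 − 277.872) / 102000 m = 2.237e-03 mm/s.
R = 2.237e-03 × 3600 = 8.05 mm/hr.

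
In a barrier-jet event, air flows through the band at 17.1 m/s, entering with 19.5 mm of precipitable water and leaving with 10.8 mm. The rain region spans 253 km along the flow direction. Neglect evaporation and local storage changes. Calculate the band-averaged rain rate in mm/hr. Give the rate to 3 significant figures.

Column moisture flux per unit crosswind length is F = V × PW.
Inflow: F_in = 17.1 × 19.5 = 333.45 mm·m/s
Outflow: F_out = 17.1 × 10.8 = 184.68 mm·m/s
Steady-state rate R = (F_in − F_out)/L = (333.45 − 184.68) / 253000 m = 5.880e-04 mm/s.
R = 5.880e-04 × 3600 = 2.12 mm/hr.

R ≈ 2.12 mm/hr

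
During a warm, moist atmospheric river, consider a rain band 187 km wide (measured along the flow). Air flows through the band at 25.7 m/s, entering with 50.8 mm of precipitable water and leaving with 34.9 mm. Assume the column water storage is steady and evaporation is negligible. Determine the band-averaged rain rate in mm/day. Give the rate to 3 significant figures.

R ≈ 189 mm/day

Column moisture flux per unit crosswind length is F = V × PW.
Inflow: F_in = 25.7 × 50.8 = 1305.56 mm·m/s
Outflow: F_out = 25.7 × 34.9 = 896.93 mm·m/s
Steady-state rate R = (F_in − F_out)/L = (1305.56 − 896.93) / 187000 m = 2.185e-03 mm/s.
R = 2.185e-03 × 3600 × 24 = 189 mm/day.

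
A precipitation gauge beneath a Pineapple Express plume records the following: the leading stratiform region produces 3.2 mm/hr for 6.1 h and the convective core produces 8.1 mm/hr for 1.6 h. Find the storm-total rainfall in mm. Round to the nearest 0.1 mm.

Total = Σ Rᵢ Δtᵢ = 3.2 × 6.1 + 8.1 × 1.6
      = 19.52 + 12.96 = 32.5 mm.

total ≈ 32.5 mm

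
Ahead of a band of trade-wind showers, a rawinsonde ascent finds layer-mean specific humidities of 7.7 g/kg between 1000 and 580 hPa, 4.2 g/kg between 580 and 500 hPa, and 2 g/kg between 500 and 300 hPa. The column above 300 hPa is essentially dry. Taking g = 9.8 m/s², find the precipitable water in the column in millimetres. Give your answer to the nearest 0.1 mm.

Precipitable water is the column-integrated vapour mass per unit area: PW = (1/g) Σ q̄ Δp, with q in kg/kg and Δp in Pa (1 kg/m² of water = 1 mm).
Layer 1000–580 hPa: Δp = 420 hPa = 42000 Pa, q̄ = 0.0077 kg/kg → 0.0077 × 42000 / 9.8 = 33.00 mm
Layer 580–500 hPa: Δp = 80 hPa = 8000 Pa, q̄ = 0.0042 kg/kg → 0.0042 × 8000 / 9.8 = 3.43 mm
Layer 500–300 hPa: Δp = 200 hPa = 20000 Pa, q̄ = 0.002 kg/kg → 0.002 × 20000 / 9.8 = 4.08 mm
PW = 33.00 + 3.43 + 4.08 = 40.51 ≈ 40.5 mm.

PW ≈ 40.5 mm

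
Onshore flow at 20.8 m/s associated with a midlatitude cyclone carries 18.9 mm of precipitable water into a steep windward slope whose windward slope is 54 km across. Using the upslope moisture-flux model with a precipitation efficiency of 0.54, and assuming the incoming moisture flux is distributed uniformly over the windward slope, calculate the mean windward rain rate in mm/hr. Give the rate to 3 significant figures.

R ≈ 14.2 mm/hr

Incoming column moisture flux per unit ridge length: F = V × PW = 20.8 × 18.9 = 393.12 mm·m/s.
Spread over the 54 km slope with efficiency ε = 0.54: R = ε·F/W = 0.54 × 393.12 / 54000 m = 3.931e-03 mm/s.
R = 3.931e-03 × 3600 = 14.2 mm/hr.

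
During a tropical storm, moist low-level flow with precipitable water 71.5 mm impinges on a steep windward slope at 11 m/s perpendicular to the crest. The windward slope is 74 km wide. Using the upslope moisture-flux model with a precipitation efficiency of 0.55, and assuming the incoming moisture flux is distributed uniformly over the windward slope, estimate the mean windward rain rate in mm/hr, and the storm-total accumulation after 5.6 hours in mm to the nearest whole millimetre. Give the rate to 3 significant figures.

R ≈ 21.0 mm/hr; total ≈ 118 mm

Incoming column moisture flux per unit ridge length: F = V × PW = 11 × 71.5 = 786.5 mm·m/s.
Spread over the 74 km slope with efficiency ε = 0.55: R = ε·F/W = 0.55 × 786.5 / 74000 m = 5.846e-03 mm/s.
R = 5.846e-03 × 3600 = 21.0 mm/hr.
Over 5.6 h: total = 21.0 × 5.6 = 117.6 ≈ 118 mm.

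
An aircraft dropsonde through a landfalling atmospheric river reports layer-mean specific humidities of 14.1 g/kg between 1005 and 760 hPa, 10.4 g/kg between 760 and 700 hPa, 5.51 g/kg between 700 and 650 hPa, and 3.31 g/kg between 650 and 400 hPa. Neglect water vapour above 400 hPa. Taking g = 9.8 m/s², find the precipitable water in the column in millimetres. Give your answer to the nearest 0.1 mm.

PW ≈ 52.9 mm

Precipitable water is the column-integrated vapour mass per unit area: PW = (1/g) Σ q̄ Δp, with q in kg/kg and Δp in Pa (1 kg/m² of water = 1 mm).
Layer 1005–760 hPa: Δp = 245 hPa = 24500 Pa, q̄ = 0.0141 kg/kg → 0.0141 × 24500 / 9.8 = 35.25 mm
Layer 760–700 hPa: Δp = 60 hPa = 6000 Pa, q̄ = 0.0104 kg/kg → 0.0104 × 6000 / 9.8 = 6.37 mm
Layer 700–650 hPa: Δp = 50 hPa = 5000 Pa, q̄ = 0.00551 kg/kg → 0.00551 × 5000 / 9.8 = 2.81 mm
Layer 650–400 hPa: Δp = 250 hPa = 25000 Pa, q̄ = 0.00331 kg/kg → 0.00331 × 25000 / 9.8 = 8.44 mm
PW = 35.25 + 6.37 + 2.81 + 8.44 = 52.87 ≈ 52.9 mm.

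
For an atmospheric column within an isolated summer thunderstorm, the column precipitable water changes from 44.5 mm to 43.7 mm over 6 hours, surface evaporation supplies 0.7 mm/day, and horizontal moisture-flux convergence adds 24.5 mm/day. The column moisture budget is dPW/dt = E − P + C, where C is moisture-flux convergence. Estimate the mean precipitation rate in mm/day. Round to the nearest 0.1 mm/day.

dPW/dt = (43.7 − 44.5) mm / (6/24 day) = -3.200 mm/day.
P = E + C − dPW/dt = 0.7 + (24.5) − (-3.200) = 28.4 mm/day.

P ≈ 28.4 mm/day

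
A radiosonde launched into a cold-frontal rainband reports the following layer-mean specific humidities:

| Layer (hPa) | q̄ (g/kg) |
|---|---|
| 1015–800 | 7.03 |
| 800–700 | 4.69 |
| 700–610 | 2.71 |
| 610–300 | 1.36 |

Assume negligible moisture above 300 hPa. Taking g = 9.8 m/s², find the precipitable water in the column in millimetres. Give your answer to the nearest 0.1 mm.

Precipitable water is the column-integrated vapour mass per unit area: PW = (1/g) Σ q̄ Δp, with q in kg/kg and Δp in Pa (1 kg/m² of water = 1 mm).
Layer 1015–800 hPa: Δp = 215 hPa = 21500 Pa, q̄ = 0.00703 kg/kg → 0.00703 × 21500 / 9.8 = 15.42 mm
Layer 800–700 hPa: Δp = 100 hPa = 10000 Pa, q̄ = 0.00469 kg/kg → 0.00469 × 10000 / 9.8 = 4.79 mm
Layer 700–610 hPa: Δp = 90 hPa = 9000 Pa, q̄ = 0.00271 kg/kg → 0.00271 × 9000 / 9.8 = 2.49 mm
Layer 610–300 hPa: Δp = 310 hPa = 31000 Pa, q̄ = 0.00136 kg/kg → 0.00136 × 31000 / 9.8 = 4.30 mm
PW = 15.42 + 4.79 + 2.49 + 4.30 = 27.00 ≈ 27.0 mm.

PW ≈ 27.0 mm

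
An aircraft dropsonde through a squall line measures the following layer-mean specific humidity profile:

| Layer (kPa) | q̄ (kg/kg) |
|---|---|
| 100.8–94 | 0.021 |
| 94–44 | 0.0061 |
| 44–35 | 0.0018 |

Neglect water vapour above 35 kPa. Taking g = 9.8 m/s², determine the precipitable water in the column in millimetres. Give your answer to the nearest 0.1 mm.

PW ≈ 47.3 mm

Precipitable water is the column-integrated vapour mass per unit area: PW = (1/g) Σ q̄ Δp, with q in kg/kg and Δp in Pa (1 kg/m² of water = 1 mm).
Layer 100.8–94 kPa: Δp = 68 hPa = 6800 Pa, q̄ = 0.021 kg/kg → 0.021 × 6800 / 9.8 = 14.57 mm
Layer 94–44 kPa: Δp = 500 hPa = 50000 Pa, q̄ = 0.0061 kg/kg → 0.0061 × 50000 / 9.8 = 31.12 mm
Layer 44–35 kPa: Δp = 90 hPa = 9000 Pa, q̄ = 0.0018 kg/kg → 0.0018 × 9000 / 9.8 = 1.65 mm
PW = 14.57 + 31.12 + 1.65 = 47.34 ≈ 47.3 mm.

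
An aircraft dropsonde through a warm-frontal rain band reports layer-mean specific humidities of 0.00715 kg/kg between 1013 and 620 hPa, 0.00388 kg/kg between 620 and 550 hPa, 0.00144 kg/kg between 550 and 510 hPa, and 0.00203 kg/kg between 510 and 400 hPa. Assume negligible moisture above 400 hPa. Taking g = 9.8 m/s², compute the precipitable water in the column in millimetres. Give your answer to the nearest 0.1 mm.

Precipitable water is the column-integrated vapour mass per unit area: PW = (1/g) Σ q̄ Δp, with q in kg/kg and Δp in Pa (1 kg/m² of water = 1 mm).
Layer 1013–620 hPa: Δp = 393 hPa = 39300 Pa, q̄ = 0.00715 kg/kg → 0.00715 × 39300 / 9.8 = 28.67 mm
Layer 620–550 hPa: Δp = 70 hPa = 7000 Pa, q̄ = 0.00388 kg/kg → 0.00388 × 7000 / 9.8 = 2.77 mm
Layer 550–510 hPa: Δp = 40 hPa = 4000 Pa, q̄ = 0.00144 kg/kg → 0.00144 × 4000 / 9.8 = 0.59 mm
Layer 510–400 hPa: Δp = 110 hPa = 11000 Pa, q̄ = 0.00203 kg/kg → 0.00203 × 11000 / 9.8 = 2.28 mm
PW = 28.67 + 2.77 + 0.59 + 2.28 = 34.31 ≈ 34.3 mm.

PW ≈ 34.3 mm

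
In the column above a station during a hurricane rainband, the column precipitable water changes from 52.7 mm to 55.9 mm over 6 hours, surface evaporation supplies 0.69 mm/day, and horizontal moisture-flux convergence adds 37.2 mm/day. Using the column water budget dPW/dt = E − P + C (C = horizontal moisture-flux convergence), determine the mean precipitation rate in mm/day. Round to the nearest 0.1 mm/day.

dPW/dt = (55.9 − 52.7) mm / (6/24 day) = +12.800 mm/day.
P = E + C − dPW/dt = 0.69 + (37.2) − (+12.800) = 25.1 mm/day.

P ≈ 25.1 mm/day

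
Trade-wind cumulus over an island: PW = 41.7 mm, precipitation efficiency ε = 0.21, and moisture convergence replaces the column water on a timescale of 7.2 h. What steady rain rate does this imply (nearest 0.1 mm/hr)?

R ≈ 1.2 mm/hr

Each overturning extracts ε × PW = 0.21 × 41.7 = 8.757 mm.
Rate = ε·PW / τ = 8.757 / 7.2 h = 1.2 mm/hr.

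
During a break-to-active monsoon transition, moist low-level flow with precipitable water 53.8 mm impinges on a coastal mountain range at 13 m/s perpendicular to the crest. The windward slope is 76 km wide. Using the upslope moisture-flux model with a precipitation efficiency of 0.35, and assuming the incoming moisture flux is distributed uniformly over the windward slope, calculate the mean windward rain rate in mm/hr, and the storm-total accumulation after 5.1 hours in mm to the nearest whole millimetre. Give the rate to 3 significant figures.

R ≈ 11.6 mm/hr; total ≈ 59 mm

Incoming column moisture flux per unit ridge length: F = V × PW = 13 × 53.8 = 699.4 mm·m/s.
Spread over the 76 km slope with efficiency ε = 0.35: R = ε·F/W = 0.35 × 699.4 / 76000 m = 3.221e-03 mm/s.
R = 3.221e-03 × 3600 = 11.6 mm/hr.
Over 5.1 h: total = 11.6 × 5.1 = 59.16 ≈ 59 mm.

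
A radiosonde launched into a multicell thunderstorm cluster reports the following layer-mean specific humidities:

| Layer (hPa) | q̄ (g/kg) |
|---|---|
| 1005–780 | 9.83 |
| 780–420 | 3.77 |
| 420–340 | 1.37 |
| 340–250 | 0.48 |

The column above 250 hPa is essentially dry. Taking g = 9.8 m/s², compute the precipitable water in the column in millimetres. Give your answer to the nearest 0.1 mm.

PW ≈ 38.0 mm

Precipitable water is the column-integrated vapour mass per unit area: PW = (1/g) Σ q̄ Δp, with q in kg/kg and Δp in Pa (1 kg/m² of water = 1 mm).
Layer 1005–780 hPa: Δp = 225 hPa = 22500 Pa, q̄ = 0.00983 kg/kg → 0.00983 × 22500 / 9.8 = 22.57 mm
Layer 780–420 hPa: Δp = 360 hPa = 36000 Pa, q̄ = 0.00377 kg/kg → 0.00377 × 36000 / 9.8 = 13.85 mm
Layer 420–340 hPa: Δp = 80 hPa = 8000 Pa, q̄ = 0.00137 kg/kg → 0.00137 × 8000 / 9.8 = 1.12 mm
Layer 340–250 hPa: Δp = 90 hPa = 9000 Pa, q̄ = 0.00048 kg/kg → 0.00048 × 9000 / 9.8 = 0.44 mm
PW = 22.57 + 13.85 + 1.12 + 0.44 = 37.98 ≈ 38.0 mm.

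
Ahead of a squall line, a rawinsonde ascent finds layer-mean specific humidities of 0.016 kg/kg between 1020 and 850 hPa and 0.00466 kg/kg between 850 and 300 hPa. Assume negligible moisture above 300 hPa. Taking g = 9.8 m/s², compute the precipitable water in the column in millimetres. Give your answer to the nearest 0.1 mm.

PW ≈ 53.9 mm

Precipitable water is the column-integrated vapour mass per unit area: PW = (1/g) Σ q̄ Δp, with q in kg/kg and Δp in Pa (1 kg/m² of water = 1 mm).
Layer 1020–850 hPa: Δp = 170 hPa = 17000 Pa, q̄ = 0.016 kg/kg → 0.016 × 17000 / 9.8 = 27.76 mm
Layer 850–300 hPa: Δp = 550 hPa = 55000 Pa, q̄ = 0.00466 kg/kg → 0.00466 × 55000 / 9.8 = 26.15 mm
PW = 27.76 + 26.15 = 53.91 ≈ 53.9 mm.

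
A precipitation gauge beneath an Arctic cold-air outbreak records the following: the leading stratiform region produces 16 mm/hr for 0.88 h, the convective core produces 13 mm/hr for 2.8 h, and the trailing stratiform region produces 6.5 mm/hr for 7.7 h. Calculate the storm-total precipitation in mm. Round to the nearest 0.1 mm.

Total = Σ Rᵢ Δtᵢ = 16 × 0.88 + 13 × 2.8 + 6.5 × 7.7
      = 14.08 + 36.4 + 50.05 = 100.5 mm.

total ≈ 100.5 mm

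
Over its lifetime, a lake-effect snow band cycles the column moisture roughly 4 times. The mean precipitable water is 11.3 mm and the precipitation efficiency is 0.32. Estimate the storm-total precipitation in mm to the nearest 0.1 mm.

precipitation ≈ 14.5 mm

Each cycle deposits ε × PW = 0.32 × 11.3 = 3.616 mm.
Over 4 cycles: 4 × 3.616 = 14.5 mm.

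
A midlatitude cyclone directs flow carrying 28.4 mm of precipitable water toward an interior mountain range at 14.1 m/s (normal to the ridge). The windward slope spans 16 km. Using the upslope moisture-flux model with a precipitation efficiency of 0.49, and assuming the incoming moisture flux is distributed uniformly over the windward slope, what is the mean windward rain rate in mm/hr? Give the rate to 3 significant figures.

Incoming column moisture flux per unit ridge length: F = V × PW = 14.1 × 28.4 = 400.44 mm·m/s.
Spread over the 16 km slope with efficiency ε = 0.49: R = ε·F/W = 0.49 × 400.44 / 16000 m = 1.226e-02 mm/s.
R = 1.226e-02 × 3600 = 44.1 mm/hr.

R ≈ 44.1 mm/hr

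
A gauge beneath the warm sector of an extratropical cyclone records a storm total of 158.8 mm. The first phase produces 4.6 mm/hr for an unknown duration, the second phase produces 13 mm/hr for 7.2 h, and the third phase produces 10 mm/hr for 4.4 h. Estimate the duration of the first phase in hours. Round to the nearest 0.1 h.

duration ≈ 4.6 h

Known phases: 13 × 7.2 + 10 × 4.4 = 93.6 + 44 = 137.6 mm.
Remaining depth = 158.8 − 137.6 = 21.2 mm.
Duration = 21.2 / 4.6 = 4.6 h.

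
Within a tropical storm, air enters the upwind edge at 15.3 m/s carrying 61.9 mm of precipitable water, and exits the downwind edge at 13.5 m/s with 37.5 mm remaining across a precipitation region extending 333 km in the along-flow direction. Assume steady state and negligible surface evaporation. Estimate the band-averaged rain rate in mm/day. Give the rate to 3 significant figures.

Column moisture flux per unit crosswind length is F = V × PW.
Inflow: F_in = 15.3 × 61.9 = 947.07 mm·m/s
Outflow: F_out = 13.5 × 37.5 = 506.25 mm·m/s
Steady-state rate R = (F_in − F_out)/L = (947.07 − 506.25) / 333000 m = 1.324e-03 mm/s.
R = 1.324e-03 × 3600 × 24 = 114 mm/day.

R ≈ 114 mm/day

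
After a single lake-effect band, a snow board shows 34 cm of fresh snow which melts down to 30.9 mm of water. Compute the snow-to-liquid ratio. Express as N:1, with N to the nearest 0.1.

ratio ≈ 11.0

Ratio = snow depth / SWE = 340 mm / 30.9 mm = 11.0, i.e. 11.0:1.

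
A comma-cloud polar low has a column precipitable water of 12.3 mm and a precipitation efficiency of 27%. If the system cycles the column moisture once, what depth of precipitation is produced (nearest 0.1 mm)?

Precipitation = ε × PW = 0.27 × 12.3 = 3.3 mm.

precipitation ≈ 3.3 mm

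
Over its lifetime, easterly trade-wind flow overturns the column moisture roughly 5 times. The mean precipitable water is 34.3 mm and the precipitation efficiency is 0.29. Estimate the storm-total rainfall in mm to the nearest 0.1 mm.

Each cycle deposits ε × PW = 0.29 × 34.3 = 9.947 mm.
Over 5 cycles: 5 × 9.947 = 49.7 mm.

rainfall ≈ 49.7 mm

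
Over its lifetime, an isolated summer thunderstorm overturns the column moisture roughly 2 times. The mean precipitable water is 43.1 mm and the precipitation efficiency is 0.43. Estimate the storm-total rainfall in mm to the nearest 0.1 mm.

rainfall ≈ 37.1 mm

Each cycle deposits ε × PW = 0.43 × 43.1 = 18.533 mm.
Over 2 cycles: 2 × 18.533 = 37.1 mm.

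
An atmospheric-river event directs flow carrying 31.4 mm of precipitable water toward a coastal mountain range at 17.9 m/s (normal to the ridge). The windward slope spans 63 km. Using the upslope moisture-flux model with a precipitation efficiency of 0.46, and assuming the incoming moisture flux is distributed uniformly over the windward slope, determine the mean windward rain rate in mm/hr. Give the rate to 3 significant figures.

R ≈ 14.8 mm/hr

Incoming column moisture flux per unit ridge length: F = V × PW = 17.9 × 31.4 = 562.06 mm·m/s.
Spread over the 63 km slope with efficiency ε = 0.46: R = ε·F/W = 0.46 × 562.06 / 63000 m = 4.104e-03 mm/s.
R = 4.104e-03 × 3600 = 14.8 mm/hr.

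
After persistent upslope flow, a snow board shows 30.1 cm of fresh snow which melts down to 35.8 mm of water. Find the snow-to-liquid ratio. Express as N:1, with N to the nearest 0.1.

Ratio = snow depth / SWE = 301 mm / 35.8 mm = 8.4, i.e. 8.4:1.

ratio ≈ 8.4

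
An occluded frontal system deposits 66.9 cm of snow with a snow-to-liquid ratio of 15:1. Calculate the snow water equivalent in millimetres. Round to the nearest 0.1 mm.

SWE = snow depth / ratio = 66.9 cm / 15 = 4.460 cm = 44.6 mm.

SWE ≈ 44.6 mm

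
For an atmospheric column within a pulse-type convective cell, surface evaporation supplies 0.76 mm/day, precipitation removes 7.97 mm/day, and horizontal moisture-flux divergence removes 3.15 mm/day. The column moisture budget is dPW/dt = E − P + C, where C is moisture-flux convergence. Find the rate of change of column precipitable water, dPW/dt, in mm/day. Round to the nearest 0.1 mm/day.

dPW/dt ≈ -10.4 mm/day

dPW/dt = E − P + C = 0.76 − 7.97 + (-3.15) = -10.4 mm/day.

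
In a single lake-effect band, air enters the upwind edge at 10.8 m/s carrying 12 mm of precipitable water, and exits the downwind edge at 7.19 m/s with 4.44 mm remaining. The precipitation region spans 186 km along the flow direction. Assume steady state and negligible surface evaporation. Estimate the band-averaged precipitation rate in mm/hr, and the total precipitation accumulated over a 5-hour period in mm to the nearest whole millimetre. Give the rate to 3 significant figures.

Column moisture flux per unit crosswind length is F = V × PW.
Inflow: F_in = 10.8 × 12 = 129.6 mm·m/s
Outflow: F_out = 7.19 × 4.44 = 31.9236 mm·m/s
Steady-state rate R = (F_in − F_out)/L = (129.6 − 31.9236) / 186000 m = 5.251e-04 mm/s.
R = 5.251e-04 × 3600 = 1.89 mm/hr.
Over 5 h: total = 1.89 × 5 = 9.45 ≈ 9 mm.

R ≈ 1.89 mm/hr; total ≈ 9 mm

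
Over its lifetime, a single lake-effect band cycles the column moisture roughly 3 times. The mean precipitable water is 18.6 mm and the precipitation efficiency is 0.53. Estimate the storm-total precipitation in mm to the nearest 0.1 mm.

Each cycle deposits ε × PW = 0.53 × 18.6 = 9.858 mm.
Over 3 cycles: 3 × 9.858 = 29.6 mm.

precipitation ≈ 29.6 mm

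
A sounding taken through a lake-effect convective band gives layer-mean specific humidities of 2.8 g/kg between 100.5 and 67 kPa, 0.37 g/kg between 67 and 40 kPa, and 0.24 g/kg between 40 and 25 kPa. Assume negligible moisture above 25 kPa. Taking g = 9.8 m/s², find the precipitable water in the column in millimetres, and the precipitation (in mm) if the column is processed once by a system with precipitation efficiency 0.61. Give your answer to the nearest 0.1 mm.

Precipitable water is the column-integrated vapour mass per unit area: PW = (1/g) Σ q̄ Δp, with q in kg/kg and Δp in Pa (1 kg/m² of water = 1 mm).
Layer 100.5–67 kPa: Δp = 335 hPa = 33500 Pa, q̄ = 0.0028 kg/kg → 0.0028 × 33500 / 9.8 = 9.57 mm
Layer 67–40 kPa: Δp = 270 hPa = 27000 Pa, q̄ = 0.00037 kg/kg → 0.00037 × 27000 / 9.8 = 1.02 mm
Layer 40–25 kPa: Δp = 150 hPa = 15000 Pa, q̄ = 0.00024 kg/kg → 0.00024 × 15000 / 9.8 = 0.37 mm
PW = 9.57 + 1.02 + 0.37 = 10.96 ≈ 11.0 mm.
Precipitation = ε × PW = 0.61 × 11.0 = 6.7 mm.

PW ≈ 11.0 mm; precipitation ≈ 6.7 mm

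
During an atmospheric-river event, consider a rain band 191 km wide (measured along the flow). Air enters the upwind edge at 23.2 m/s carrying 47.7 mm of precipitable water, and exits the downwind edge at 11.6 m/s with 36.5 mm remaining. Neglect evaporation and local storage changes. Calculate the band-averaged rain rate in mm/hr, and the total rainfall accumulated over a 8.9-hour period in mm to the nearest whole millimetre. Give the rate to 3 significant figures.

Column moisture flux per unit crosswind length is F = V × PW.
Inflow: F_in = 23.2 × 47.7 = 1106.64 mm·m/s
Outflow: F_out = 11.6 × 36.5 = 423.4 mm·m/s
Steady-state rate R = (F_in − F_out)/L = (1106.64 − 423.4) / 191000 m = 3.577e-03 mm/s.
R = 3.577e-03 × 3600 = 12.9 mm/hr.
Over 8.9 h: total = 12.9 × 8.9 = 114.81 ≈ 115 mm.

R ≈ 12.9 mm/hr; total ≈ 115 mm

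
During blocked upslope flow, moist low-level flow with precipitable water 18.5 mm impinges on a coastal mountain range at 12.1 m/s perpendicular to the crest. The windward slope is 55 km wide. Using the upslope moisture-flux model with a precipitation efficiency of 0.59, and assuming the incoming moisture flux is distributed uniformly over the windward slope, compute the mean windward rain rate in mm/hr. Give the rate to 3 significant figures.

Incoming column moisture flux per unit ridge length: F = V × PW = 12.1 × 18.5 = 223.85 mm·m/s.
Spread over the 55 km slope with efficiency ε = 0.59: R = ε·F/W = 0.59 × 223.85 / 55000 m = 2.401e-03 mm/s.
R = 2.401e-03 × 3600 = 8.64 mm/hr.

R ≈ 8.64 mm/hr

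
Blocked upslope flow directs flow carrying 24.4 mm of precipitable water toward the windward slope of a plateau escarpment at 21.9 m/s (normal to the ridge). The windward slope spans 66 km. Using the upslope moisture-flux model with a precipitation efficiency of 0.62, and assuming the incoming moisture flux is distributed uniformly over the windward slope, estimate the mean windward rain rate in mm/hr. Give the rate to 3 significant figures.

Incoming column moisture flux per unit ridge length: F = V × PW = 21.9 × 24.4 = 534.36 mm·m/s.
Spread over the 66 km slope with efficiency ε = 0.62: R = ε·F/W = 0.62 × 534.36 / 66000 m = 5.020e-03 mm/s.
R = 5.020e-03 × 3600 = 18.1 mm/hr.

R ≈ 18.1 mm/hr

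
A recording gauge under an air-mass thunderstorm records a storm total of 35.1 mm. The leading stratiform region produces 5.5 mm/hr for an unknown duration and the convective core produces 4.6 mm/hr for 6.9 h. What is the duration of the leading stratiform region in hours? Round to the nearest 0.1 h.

duration ≈ 0.6 h

Known phases: 4.6 × 6.9 = 31.74 mm.
Remaining depth = 35.1 − 31.74 = 3.36 mm.
Duration = 3.36 / 5.5 = 0.6 h.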